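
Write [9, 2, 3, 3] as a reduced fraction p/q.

217/23

Using pₖ = aₖpₖ₋₁ + pₖ₋₂ and qₖ = aₖqₖ₋₁ + qₖ₋₂:
  k=0: a=9, p=9, q=1
  k=1: a=2, p=19, q=2
  k=2: a=3, p=66, q=7
  k=3: a=3, p=217, q=23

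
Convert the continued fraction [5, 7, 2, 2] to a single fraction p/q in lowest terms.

190/37

Fold from the inside: start with 2/1.
  2 + 1/2 = 5/2
  7 + 2/5 = 37/5
  5 + 5/37 = 190/37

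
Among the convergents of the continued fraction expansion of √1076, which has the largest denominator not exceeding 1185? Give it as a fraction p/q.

13449/410

√1076 = [32; 1, 4, 16, 4, 1, 64, …] (period length 6).
Convergents:
  p_0/q_0 = 32/1
  p_1/q_1 = 33/1
  p_2/q_2 = 164/5
  p_3/q_3 = 2657/81
  p_4/q_4 = 10792/329
  p_5/q_5 = 13449/410
  p_6/q_6 = 871528/26569
q_5 = 410 ≤ 1185 < 26569 = q_6, so the answer is 13449/410.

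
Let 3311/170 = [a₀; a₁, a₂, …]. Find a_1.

3311 = 19·170 + 81   →  a_0 = 19
170 = 2·81 + 8   →  a_1 = 2

2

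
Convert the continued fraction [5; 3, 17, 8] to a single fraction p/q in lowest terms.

Using pₖ = aₖpₖ₋₁ + pₖ₋₂ and qₖ = aₖqₖ₋₁ + qₖ₋₂:
  k=0: a=5, p=5, q=1
  k=1: a=3, p=16, q=3
  k=2: a=17, p=277, q=52
  k=3: a=8, p=2232, q=419

2232/419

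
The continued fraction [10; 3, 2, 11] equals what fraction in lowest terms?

Fold from the inside: start with 11/1.
  2 + 1/11 = 23/11
  3 + 11/23 = 80/23
  10 + 23/80 = 823/80

823/80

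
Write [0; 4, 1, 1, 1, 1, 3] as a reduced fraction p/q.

18/83

Fold from the inside: start with 3/1.
  1 + 1/3 = 4/3
  1 + 3/4 = 7/4
  1 + 4/7 = 11/7
  1 + 7/11 = 18/11
  4 + 11/18 = 83/18
  0 + 18/83 = 18/83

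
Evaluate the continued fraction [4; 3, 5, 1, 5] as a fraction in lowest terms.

479/111

Using pₖ = aₖpₖ₋₁ + pₖ₋₂ and qₖ = aₖqₖ₋₁ + qₖ₋₂:
  k=0: a=4, p=4, q=1
  k=1: a=3, p=13, q=3
  k=2: a=5, p=69, q=16
  k=3: a=1, p=82, q=19
  k=4: a=5, p=479, q=111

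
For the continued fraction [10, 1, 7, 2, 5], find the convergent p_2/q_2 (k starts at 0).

Using pₖ = aₖpₖ₋₁ + pₖ₋₂, qₖ = aₖqₖ₋₁ + qₖ₋₂ (with p₋₁=1, p₋₂=0, q₋₁=0, q₋₂=1):
  k=0: a=10, p=10, q=1
  k=1: a=1, p=11, q=1
  k=2: a=7, p=87, q=8

87/8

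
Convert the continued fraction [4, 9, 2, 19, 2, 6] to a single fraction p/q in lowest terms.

Fold from the inside: start with 6/1.
  2 + 1/6 = 13/6
  19 + 6/13 = 253/13
  2 + 13/253 = 519/253
  9 + 253/519 = 4924/519
  4 + 519/4924 = 20215/4924

20215/4924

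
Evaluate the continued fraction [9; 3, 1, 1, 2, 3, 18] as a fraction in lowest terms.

10355/1116

Using pₖ = aₖpₖ₋₁ + pₖ₋₂ and qₖ = aₖqₖ₋₁ + qₖ₋₂:
  k=0: a=9, p=9, q=1
  k=1: a=3, p=28, q=3
  k=2: a=1, p=37, q=4
  k=3: a=1, p=65, q=7
  k=4: a=2, p=167, q=18
  k=5: a=3, p=566, q=61
  k=6: a=18, p=10355, q=1116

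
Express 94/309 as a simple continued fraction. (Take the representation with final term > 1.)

94 = 0*309 + 94
309 = 3*94 + 27
94 = 3*27 + 13
27 = 2*13 + 1
13 = 13*1 + 0  (stop)
So 94/309 = [0; 3, 3, 2, 13].

[0; 3, 3, 2, 13]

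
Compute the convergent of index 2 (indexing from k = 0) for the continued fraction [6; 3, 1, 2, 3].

Using pₖ = aₖpₖ₋₁ + pₖ₋₂, qₖ = aₖqₖ₋₁ + qₖ₋₂ (with p₋₁=1, p₋₂=0, q₋₁=0, q₋₂=1):
  k=0: a=6, p=6, q=1
  k=1: a=3, p=19, q=3
  k=2: a=1, p=25, q=4

25/4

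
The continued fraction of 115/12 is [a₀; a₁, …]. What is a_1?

115 = 9·12 + 7   →  a_0 = 9
12 = 1·7 + 5   →  a_1 = 1

1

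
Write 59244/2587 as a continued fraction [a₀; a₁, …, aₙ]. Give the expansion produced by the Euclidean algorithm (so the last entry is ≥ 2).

59244 = 22·2587 + 2330
2587 = 1·2330 + 257
2330 = 9·257 + 17
257 = 15·17 + 2
17 = 8·2 + 1
2 = 2·1 + 0  (stop)
So 59244/2587 = [22; 1, 9, 15, 8, 2].

[22; 1, 9, 15, 8, 2]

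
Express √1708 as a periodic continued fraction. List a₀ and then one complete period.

a₀ = ⌊√1708⌋ = 41.
With m₀=0, d₀=1 and mₖ₊₁ = dₖaₖ − mₖ, dₖ₊₁ = (n − mₖ₊₁²)/dₖ, aₖ₊₁ = ⌊(a₀+mₖ₊₁)/dₖ₊₁⌋:
  k=1: m=41, d=27, a=3
  k=2: m=40, d=4, a=20
  k=3: m=40, d=27, a=3
  k=4: m=41, d=1, a=82
d=1 and a=2a₀=82 at k=4, so the next step gives (m, d) = (41, 27) again — its k=1 value — and the period has length 4.

[41; 3, 20, 3, 82]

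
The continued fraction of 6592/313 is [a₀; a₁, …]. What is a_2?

6592 = 21·313 + 19   →  a_0 = 21
313 = 16·19 + 9   →  a_1 = 16
19 = 2·9 + 1   →  a_2 = 2

2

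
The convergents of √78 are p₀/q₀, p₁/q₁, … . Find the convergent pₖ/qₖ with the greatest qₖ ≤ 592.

√78 = [8; 1, 4, 1, 16, …] (period length 4).
Convergents:
  p_0/q_0 = 8/1
  p_1/q_1 = 9/1
  p_2/q_2 = 44/5
  p_3/q_3 = 53/6
  p_4/q_4 = 892/101
  p_5/q_5 = 945/107
  p_6/q_6 = 4672/529
  p_7/q_7 = 5617/636
q_6 = 529 ≤ 592 < 636 = q_7, so the answer is 4672/529.

4672/529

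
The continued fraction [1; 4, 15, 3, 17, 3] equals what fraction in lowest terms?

12344/9907

Using pₖ = aₖpₖ₋₁ + pₖ₋₂ and qₖ = aₖqₖ₋₁ + qₖ₋₂:
  k=0: a=1, p=1, q=1
  k=1: a=4, p=5, q=4
  k=2: a=15, p=76, q=61
  k=3: a=3, p=233, q=187
  k=4: a=17, p=4037, q=3240
  k=5: a=3, p=12344, q=9907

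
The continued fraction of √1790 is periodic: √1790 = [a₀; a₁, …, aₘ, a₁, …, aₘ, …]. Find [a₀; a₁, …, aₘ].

a₀ = ⌊√1790⌋ = 42.
With m₀=0, d₀=1 and mₖ₊₁ = dₖaₖ − mₖ, dₖ₊₁ = (n − mₖ₊₁²)/dₖ, aₖ₊₁ = ⌊(a₀+mₖ₊₁)/dₖ₊₁⌋:
  k=1: m=42, d=26, a=3
  k=2: m=36, d=19, a=4
  k=3: m=40, d=10, a=8
  k=4: m=40, d=19, a=4
  k=5: m=36, d=26, a=3
  k=6: m=42, d=1, a=84
d=1 and a=2a₀=84 at k=6, so the next step gives (m, d) = (42, 26) again — its k=1 value — and the period has length 6.

[42; 3, 4, 8, 4, 3, 84]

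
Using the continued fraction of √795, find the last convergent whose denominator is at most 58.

√795 = [28; 5, 9, 5, 56, …] (period length 4).
Convergents:
  p_0/q_0 = 28/1
  p_1/q_1 = 141/5
  p_2/q_2 = 1297/46
  p_3/q_3 = 6626/235
q_2 = 46 ≤ 58 < 235 = q_3, so the answer is 1297/46.

1297/46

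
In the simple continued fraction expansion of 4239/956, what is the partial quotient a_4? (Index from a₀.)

2

4239 = 4·956 + 415   →  a_0 = 4
956 = 2·415 + 126   →  a_1 = 2
415 = 3·126 + 37   →  a_2 = 3
126 = 3·37 + 15   →  a_3 = 3
37 = 2·15 + 7   →  a_4 = 2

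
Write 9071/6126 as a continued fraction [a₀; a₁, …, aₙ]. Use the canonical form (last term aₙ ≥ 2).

9071 = 1×6126 + 2945
6126 = 2×2945 + 236
2945 = 12×236 + 113
236 = 2×113 + 10
113 = 11×10 + 3
10 = 3×3 + 1
3 = 3×1 + 0  (stop)
So 9071/6126 = [1; 2, 12, 2, 11, 3, 3].

[1; 2, 12, 2, 11, 3, 3]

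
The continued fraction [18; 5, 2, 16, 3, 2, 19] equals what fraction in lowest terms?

455376/25045

Using pₖ = aₖpₖ₋₁ + pₖ₋₂ and qₖ = aₖqₖ₋₁ + qₖ₋₂:
  k=0: a=18, p=18, q=1
  k=1: a=5, p=91, q=5
  k=2: a=2, p=200, q=11
  k=3: a=16, p=3291, q=181
  k=4: a=3, p=10073, q=554
  k=5: a=2, p=23437, q=1289
  k=6: a=19, p=455376, q=25045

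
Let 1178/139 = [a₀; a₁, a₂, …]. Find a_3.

1178 = 8·139 + 66   →  a_0 = 8
139 = 2·66 + 7   →  a_1 = 2
66 = 9·7 + 3   →  a_2 = 9
7 = 2·3 + 1   →  a_3 = 2

2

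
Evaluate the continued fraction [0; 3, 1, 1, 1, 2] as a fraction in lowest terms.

Using pₖ = aₖpₖ₋₁ + pₖ₋₂ and qₖ = aₖqₖ₋₁ + qₖ₋₂:
  k=0: a=0, p=0, q=1
  k=1: a=3, p=1, q=3
  k=2: a=1, p=1, q=4
  k=3: a=1, p=2, q=7
  k=4: a=1, p=3, q=11
  k=5: a=2, p=8, q=29

8/29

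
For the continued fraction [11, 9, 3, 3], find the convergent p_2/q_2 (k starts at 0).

Using pₖ = aₖpₖ₋₁ + pₖ₋₂, qₖ = aₖqₖ₋₁ + qₖ₋₂ (with p₋₁=1, p₋₂=0, q₋₁=0, q₋₂=1):
  k=0: a=11, p=11, q=1
  k=1: a=9, p=100, q=9
  k=2: a=3, p=311, q=28

311/28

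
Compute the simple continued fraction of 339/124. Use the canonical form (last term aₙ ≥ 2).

339 = 2×124 + 91
124 = 1×91 + 33
91 = 2×33 + 25
33 = 1×25 + 8
25 = 3×8 + 1
8 = 8×1 + 0  (stop)
So 339/124 = [2; 1, 2, 1, 3, 8].

[2; 1, 2, 1, 3, 8]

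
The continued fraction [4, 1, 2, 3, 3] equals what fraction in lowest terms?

155/33

Fold from the inside: start with 3/1.
  3 + 1/3 = 10/3
  2 + 3/10 = 23/10
  1 + 10/23 = 33/23
  4 + 23/33 = 155/33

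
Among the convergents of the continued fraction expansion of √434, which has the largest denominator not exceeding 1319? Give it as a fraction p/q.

√434 = [20; 1, 4, 1, 40, …] (period length 4).
Convergents:
  p_0/q_0 = 20/1
  p_1/q_1 = 21/1
  p_2/q_2 = 104/5
  p_3/q_3 = 125/6
  p_4/q_4 = 5104/245
  p_5/q_5 = 5229/251
  p_6/q_6 = 26020/1249
  p_7/q_7 = 31249/1500
q_6 = 1249 ≤ 1319 < 1500 = q_7, so the answer is 26020/1249.

26020/1249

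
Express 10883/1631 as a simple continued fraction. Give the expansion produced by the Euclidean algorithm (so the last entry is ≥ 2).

10883 = 6·1631 + 1097
1631 = 1·1097 + 534
1097 = 2·534 + 29
534 = 18·29 + 12
29 = 2·12 + 5
12 = 2·5 + 2
5 = 2·2 + 1
2 = 2·1 + 0  (stop)
So 10883/1631 = [6; 1, 2, 18, 2, 2, 2, 2].

[6; 1, 2, 18, 2, 2, 2, 2]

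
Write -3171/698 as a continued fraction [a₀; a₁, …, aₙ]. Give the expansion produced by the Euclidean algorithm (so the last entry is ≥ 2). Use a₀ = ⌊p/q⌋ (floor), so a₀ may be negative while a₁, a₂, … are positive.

[-5; 2, 5, 3, 6, 3]

-3171 = -5*698 + 319
698 = 2*319 + 60
319 = 5*60 + 19
60 = 3*19 + 3
19 = 6*3 + 1
3 = 3*1 + 0  (stop)
So -3171/698 = [-5; 2, 5, 3, 6, 3].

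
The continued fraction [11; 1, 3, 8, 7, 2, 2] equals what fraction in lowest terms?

Using pₖ = aₖpₖ₋₁ + pₖ₋₂ and qₖ = aₖqₖ₋₁ + qₖ₋₂:
  k=0: a=11, p=11, q=1
  k=1: a=1, p=12, q=1
  k=2: a=3, p=47, q=4
  k=3: a=8, p=388, q=33
  k=4: a=7, p=2763, q=235
  k=5: a=2, p=5914, q=503
  k=6: a=2, p=14591, q=1241

14591/1241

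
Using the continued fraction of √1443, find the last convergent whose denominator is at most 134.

√1443 = [37; 1, 74, …] (period length 2).
Convergents:
  p_0/q_0 = 37/1
  p_1/q_1 = 38/1
  p_2/q_2 = 2849/75
  p_3/q_3 = 2887/76
  p_4/q_4 = 216487/5699
q_3 = 76 ≤ 134 < 5699 = q_4, so the answer is 2887/76.

2887/76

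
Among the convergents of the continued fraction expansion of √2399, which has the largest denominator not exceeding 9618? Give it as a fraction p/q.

√2399 = [48; 1, 47, 1, 96, …] (period length 4).
Convergents:
  p_0/q_0 = 48/1
  p_1/q_1 = 49/1
  p_2/q_2 = 2351/48
  p_3/q_3 = 2400/49
  p_4/q_4 = 232751/4752
  p_5/q_5 = 235151/4801
  p_6/q_6 = 11284848/230399
q_5 = 4801 ≤ 9618 < 230399 = q_6, so the answer is 235151/4801.

235151/4801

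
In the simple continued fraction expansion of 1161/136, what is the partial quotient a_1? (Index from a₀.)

1161 = 8·136 + 73   →  a_0 = 8
136 = 1·73 + 63   →  a_1 = 1

1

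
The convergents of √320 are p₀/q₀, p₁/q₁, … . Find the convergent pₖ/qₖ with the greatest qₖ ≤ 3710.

√320 = [17; 1, 7, 1, 34, …] (period length 4).
Convergents:
  p_0/q_0 = 17/1
  p_1/q_1 = 18/1
  p_2/q_2 = 143/8
  p_3/q_3 = 161/9
  p_4/q_4 = 5617/314
  p_5/q_5 = 5778/323
  p_6/q_6 = 46063/2575
  p_7/q_7 = 51841/2898
  p_8/q_8 = 1808657/101107
q_7 = 2898 ≤ 3710 < 101107 = q_8, so the answer is 51841/2898.

51841/2898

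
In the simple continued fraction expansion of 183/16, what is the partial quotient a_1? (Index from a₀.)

183 = 11·16 + 7   →  a_0 = 11
16 = 2·7 + 2   →  a_1 = 2

2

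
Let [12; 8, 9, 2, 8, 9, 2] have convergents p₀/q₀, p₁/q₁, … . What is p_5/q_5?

Using pₖ = aₖpₖ₋₁ + pₖ₋₂, qₖ = aₖqₖ₋₁ + qₖ₋₂ (with p₋₁=1, p₋₂=0, q₋₁=0, q₋₂=1):
  k=0: a=12, p=12, q=1
  k=1: a=8, p=97, q=8
  k=2: a=9, p=885, q=73
  k=3: a=2, p=1867, q=154
  k=4: a=8, p=15821, q=1305
  k=5: a=9, p=144256, q=11899

144256/11899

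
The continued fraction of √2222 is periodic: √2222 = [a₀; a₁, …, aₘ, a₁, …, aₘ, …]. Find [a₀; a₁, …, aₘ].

a₀ = ⌊√2222⌋ = 47.
With m₀=0, d₀=1 and mₖ₊₁ = dₖaₖ − mₖ, dₖ₊₁ = (n − mₖ₊₁²)/dₖ, aₖ₊₁ = ⌊(a₀+mₖ₊₁)/dₖ₊₁⌋:
  k=1: m=47, d=13, a=7
  k=2: m=44, d=22, a=4
  k=3: m=44, d=13, a=7
  k=4: m=47, d=1, a=94
d=1 and a=2a₀=94 at k=4, so the next step gives (m, d) = (47, 13) again — its k=1 value — and the period has length 4.

[47; 7, 4, 7, 94]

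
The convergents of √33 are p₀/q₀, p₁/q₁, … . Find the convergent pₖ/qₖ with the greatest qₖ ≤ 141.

787/137

√33 = [5; 1, 2, 1, 10, …] (period length 4).
Convergents:
  p_0/q_0 = 5/1
  p_1/q_1 = 6/1
  p_2/q_2 = 17/3
  p_3/q_3 = 23/4
  p_4/q_4 = 247/43
  p_5/q_5 = 270/47
  p_6/q_6 = 787/137
  p_7/q_7 = 1057/184
q_6 = 137 ≤ 141 < 184 = q_7, so the answer is 787/137.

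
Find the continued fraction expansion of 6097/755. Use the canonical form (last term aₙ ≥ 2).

[8; 13, 4, 14]

6097 = 8*755 + 57
755 = 13*57 + 14
57 = 4*14 + 1
14 = 14*1 + 0  (stop)
So 6097/755 = [8; 13, 4, 14].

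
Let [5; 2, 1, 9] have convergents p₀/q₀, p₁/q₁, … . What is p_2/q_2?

16/3

Using pₖ = aₖpₖ₋₁ + pₖ₋₂, qₖ = aₖqₖ₋₁ + qₖ₋₂ (with p₋₁=1, p₋₂=0, q₋₁=0, q₋₂=1):
  k=0: a=5, p=5, q=1
  k=1: a=2, p=11, q=2
  k=2: a=1, p=16, q=3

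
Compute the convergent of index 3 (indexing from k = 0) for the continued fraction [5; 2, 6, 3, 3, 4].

Using pₖ = aₖpₖ₋₁ + pₖ₋₂, qₖ = aₖqₖ₋₁ + qₖ₋₂ (with p₋₁=1, p₋₂=0, q₋₁=0, q₋₂=1):
  k=0: a=5, p=5, q=1
  k=1: a=2, p=11, q=2
  k=2: a=6, p=71, q=13
  k=3: a=3, p=224, q=41

224/41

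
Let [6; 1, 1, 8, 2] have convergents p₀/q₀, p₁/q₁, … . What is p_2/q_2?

13/2

Using pₖ = aₖpₖ₋₁ + pₖ₋₂, qₖ = aₖqₖ₋₁ + qₖ₋₂ (with p₋₁=1, p₋₂=0, q₋₁=0, q₋₂=1):
  k=0: a=6, p=6, q=1
  k=1: a=1, p=7, q=1
  k=2: a=1, p=13, q=2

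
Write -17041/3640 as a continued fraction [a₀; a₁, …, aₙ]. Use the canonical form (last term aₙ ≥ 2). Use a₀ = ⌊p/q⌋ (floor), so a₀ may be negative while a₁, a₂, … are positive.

-17041 = -5*3640 + 1159
3640 = 3*1159 + 163
1159 = 7*163 + 18
163 = 9*18 + 1
18 = 18*1 + 0  (stop)
So -17041/3640 = [-5; 3, 7, 9, 18].

[-5; 3, 7, 9, 18]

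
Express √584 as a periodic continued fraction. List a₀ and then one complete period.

a₀ = ⌊√584⌋ = 24.

[24; 6, 48]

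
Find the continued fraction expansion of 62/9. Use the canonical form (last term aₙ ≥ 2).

[6; 1, 8]

62 = 6×9 + 8
9 = 1×8 + 1
8 = 8×1 + 0  (stop)
So 62/9 = [6; 1, 8].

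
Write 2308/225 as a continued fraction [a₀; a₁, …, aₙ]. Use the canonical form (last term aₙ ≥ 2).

2308 = 10·225 + 58
225 = 3·58 + 51
58 = 1·51 + 7
51 = 7·7 + 2
7 = 3·2 + 1
2 = 2·1 + 0  (stop)
So 2308/225 = [10; 3, 1, 7, 3, 2].

[10; 3, 1, 7, 3, 2]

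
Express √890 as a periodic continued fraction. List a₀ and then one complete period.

[29; 1, 4, 1, 58]

a₀ = ⌊√890⌋ = 29.
With m₀=0, d₀=1 and mₖ₊₁ = dₖaₖ − mₖ, dₖ₊₁ = (n − mₖ₊₁²)/dₖ, aₖ₊₁ = ⌊(a₀+mₖ₊₁)/dₖ₊₁⌋:
  k=1: m=29, d=49, a=1
  k=2: m=20, d=10, a=4
  k=3: m=20, d=49, a=1
  k=4: m=29, d=1, a=58
d=1 and a=2a₀=58 at k=4, so the next step gives (m, d) = (29, 49) again — its k=1 value — and the period has length 4.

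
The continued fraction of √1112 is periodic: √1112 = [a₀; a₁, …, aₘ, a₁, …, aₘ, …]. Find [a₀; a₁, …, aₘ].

[33; 2, 1, 7, 1, 2, 66]

a₀ = ⌊√1112⌋ = 33.
With m₀=0, d₀=1 and mₖ₊₁ = dₖaₖ − mₖ, dₖ₊₁ = (n − mₖ₊₁²)/dₖ, aₖ₊₁ = ⌊(a₀+mₖ₊₁)/dₖ₊₁⌋:
  k=1: m=33, d=23, a=2
  k=2: m=13, d=41, a=1
  k=3: m=28, d=8, a=7
  k=4: m=28, d=41, a=1
  k=5: m=13, d=23, a=2
  k=6: m=33, d=1, a=66
d=1 and a=2a₀=66 at k=6, so the next step gives (m, d) = (33, 23) again — its k=1 value — and the period has length 6.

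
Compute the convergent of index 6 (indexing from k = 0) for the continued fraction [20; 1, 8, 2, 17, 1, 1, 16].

14271/683

Using pₖ = aₖpₖ₋₁ + pₖ₋₂, qₖ = aₖqₖ₋₁ + qₖ₋₂ (with p₋₁=1, p₋₂=0, q₋₁=0, q₋₂=1):
  k=0: a=20, p=20, q=1
  k=1: a=1, p=21, q=1
  k=2: a=8, p=188, q=9
  k=3: a=2, p=397, q=19
  k=4: a=17, p=6937, q=332
  k=5: a=1, p=7334, q=351
  k=6: a=1, p=14271, q=683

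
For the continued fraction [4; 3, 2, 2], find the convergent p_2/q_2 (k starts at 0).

Using pₖ = aₖpₖ₋₁ + pₖ₋₂, qₖ = aₖqₖ₋₁ + qₖ₋₂ (with p₋₁=1, p₋₂=0, q₋₁=0, q₋₂=1):
  k=0: a=4, p=4, q=1
  k=1: a=3, p=13, q=3
  k=2: a=2, p=30, q=7

30/7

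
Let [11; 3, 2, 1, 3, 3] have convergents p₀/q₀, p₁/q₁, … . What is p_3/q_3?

Using pₖ = aₖpₖ₋₁ + pₖ₋₂, qₖ = aₖqₖ₋₁ + qₖ₋₂ (with p₋₁=1, p₋₂=0, q₋₁=0, q₋₂=1):
  k=0: a=11, p=11, q=1
  k=1: a=3, p=34, q=3
  k=2: a=2, p=79, q=7
  k=3: a=1, p=113, q=10

113/10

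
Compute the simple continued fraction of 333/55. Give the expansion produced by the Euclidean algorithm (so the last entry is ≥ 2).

[6; 18, 3]

333 = 6×55 + 3
55 = 18×3 + 1
3 = 3×1 + 0  (stop)
So 333/55 = [6; 18, 3].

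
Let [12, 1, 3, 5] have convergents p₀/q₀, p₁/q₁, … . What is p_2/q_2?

51/4

Using pₖ = aₖpₖ₋₁ + pₖ₋₂, qₖ = aₖqₖ₋₁ + qₖ₋₂ (with p₋₁=1, p₋₂=0, q₋₁=0, q₋₂=1):
  k=0: a=12, p=12, q=1
  k=1: a=1, p=13, q=1
  k=2: a=3, p=51, q=4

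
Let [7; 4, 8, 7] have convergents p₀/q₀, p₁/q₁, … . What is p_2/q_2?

Using pₖ = aₖpₖ₋₁ + pₖ₋₂, qₖ = aₖqₖ₋₁ + qₖ₋₂ (with p₋₁=1, p₋₂=0, q₋₁=0, q₋₂=1):
  k=0: a=7, p=7, q=1
  k=1: a=4, p=29, q=4
  k=2: a=8, p=239, q=33

239/33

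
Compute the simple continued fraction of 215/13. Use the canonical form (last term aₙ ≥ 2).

215 = 16×13 + 7
13 = 1×7 + 6
7 = 1×6 + 1
6 = 6×1 + 0  (stop)
So 215/13 = [16; 1, 1, 6].

[16; 1, 1, 6]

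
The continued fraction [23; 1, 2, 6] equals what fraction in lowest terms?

Fold from the inside: start with 6/1.
  2 + 1/6 = 13/6
  1 + 6/13 = 19/13
  23 + 13/19 = 450/19

450/19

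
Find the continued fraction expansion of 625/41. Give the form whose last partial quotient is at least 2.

625 = 15*41 + 10
41 = 4*10 + 1
10 = 10*1 + 0  (stop)
So 625/41 = [15; 4, 10].

[15; 4, 10]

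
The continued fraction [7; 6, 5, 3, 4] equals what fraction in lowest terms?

Using pₖ = aₖpₖ₋₁ + pₖ₋₂ and qₖ = aₖqₖ₋₁ + qₖ₋₂:
  k=0: a=7, p=7, q=1
  k=1: a=6, p=43, q=6
  k=2: a=5, p=222, q=31
  k=3: a=3, p=709, q=99
  k=4: a=4, p=3058, q=427

3058/427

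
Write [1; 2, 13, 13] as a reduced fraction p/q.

Using pₖ = aₖpₖ₋₁ + pₖ₋₂ and qₖ = aₖqₖ₋₁ + qₖ₋₂:
  k=0: a=1, p=1, q=1
  k=1: a=2, p=3, q=2
  k=2: a=13, p=40, q=27
  k=3: a=13, p=523, q=353

523/353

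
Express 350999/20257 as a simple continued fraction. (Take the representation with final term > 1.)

[17; 3, 18, 15, 3, 2, 3]

350999 = 17×20257 + 6630
20257 = 3×6630 + 367
6630 = 18×367 + 24
367 = 15×24 + 7
24 = 3×7 + 3
7 = 2×3 + 1
3 = 3×1 + 0  (stop)
So 350999/20257 = [17; 3, 18, 15, 3, 2, 3].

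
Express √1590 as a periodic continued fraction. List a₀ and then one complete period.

[39; 1, 6, 1, 78]

a₀ = ⌊√1590⌋ = 39.
With m₀=0, d₀=1 and mₖ₊₁ = dₖaₖ − mₖ, dₖ₊₁ = (n − mₖ₊₁²)/dₖ, aₖ₊₁ = ⌊(a₀+mₖ₊₁)/dₖ₊₁⌋:
  k=1: m=39, d=69, a=1
  k=2: m=30, d=10, a=6
  k=3: m=30, d=69, a=1
  k=4: m=39, d=1, a=78
d=1 and a=2a₀=78 at k=4, so the next step gives (m, d) = (39, 69) again — its k=1 value — and the period has length 4.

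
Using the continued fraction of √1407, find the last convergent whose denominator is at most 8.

75/2

√1407 = [37; 1, 1, 24, 1, 1, 74, …] (period length 6).
Convergents:
  p_0/q_0 = 37/1
  p_1/q_1 = 38/1
  p_2/q_2 = 75/2
  p_3/q_3 = 1838/49
q_2 = 2 ≤ 8 < 49 = q_3, so the answer is 75/2.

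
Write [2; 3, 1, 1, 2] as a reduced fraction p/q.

Using pₖ = aₖpₖ₋₁ + pₖ₋₂ and qₖ = aₖqₖ₋₁ + qₖ₋₂:
  k=0: a=2, p=2, q=1
  k=1: a=3, p=7, q=3
  k=2: a=1, p=9, q=4
  k=3: a=1, p=16, q=7
  k=4: a=2, p=41, q=18

41/18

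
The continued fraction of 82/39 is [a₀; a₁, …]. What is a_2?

82 = 2·39 + 4   →  a_0 = 2
39 = 9·4 + 3   →  a_1 = 9
4 = 1·3 + 1   →  a_2 = 1

1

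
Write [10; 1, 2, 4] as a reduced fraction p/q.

139/13

Using pₖ = aₖpₖ₋₁ + pₖ₋₂ and qₖ = aₖqₖ₋₁ + qₖ₋₂:
  k=0: a=10, p=10, q=1
  k=1: a=1, p=11, q=1
  k=2: a=2, p=32, q=3
  k=3: a=4, p=139, q=13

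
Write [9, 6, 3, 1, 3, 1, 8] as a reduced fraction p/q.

Fold from the inside: start with 8/1.
  1 + 1/8 = 9/8
  3 + 8/9 = 35/9
  1 + 9/35 = 44/35
  3 + 35/44 = 167/44
  6 + 44/167 = 1046/167
  9 + 167/1046 = 9581/1046

9581/1046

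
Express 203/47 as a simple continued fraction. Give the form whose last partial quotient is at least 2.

[4; 3, 7, 2]

203 = 4*47 + 15
47 = 3*15 + 2
15 = 7*2 + 1
2 = 2*1 + 0  (stop)
So 203/47 = [4; 3, 7, 2].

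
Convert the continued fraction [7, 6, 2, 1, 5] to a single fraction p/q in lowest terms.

773/108

Fold from the inside: start with 5/1.
  1 + 1/5 = 6/5
  2 + 5/6 = 17/6
  6 + 6/17 = 108/17
  7 + 17/108 = 773/108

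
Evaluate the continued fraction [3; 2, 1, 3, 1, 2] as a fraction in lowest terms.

131/39

Using pₖ = aₖpₖ₋₁ + pₖ₋₂ and qₖ = aₖqₖ₋₁ + qₖ₋₂:
  k=0: a=3, p=3, q=1
  k=1: a=2, p=7, q=2
  k=2: a=1, p=10, q=3
  k=3: a=3, p=37, q=11
  k=4: a=1, p=47, q=14
  k=5: a=2, p=131, q=39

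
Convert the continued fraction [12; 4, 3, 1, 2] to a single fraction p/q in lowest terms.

Fold from the inside: start with 2/1.
  1 + 1/2 = 3/2
  3 + 2/3 = 11/3
  4 + 3/11 = 47/11
  12 + 11/47 = 575/47

575/47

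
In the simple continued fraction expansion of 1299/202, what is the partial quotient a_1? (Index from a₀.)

2

1299 = 6·202 + 87   →  a_0 = 6
202 = 2·87 + 28   →  a_1 = 2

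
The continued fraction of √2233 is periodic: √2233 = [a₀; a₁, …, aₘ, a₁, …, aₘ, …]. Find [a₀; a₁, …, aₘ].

[47; 3, 1, 12, 1, 3, 94]

a₀ = ⌊√2233⌋ = 47.
With m₀=0, d₀=1 and mₖ₊₁ = dₖaₖ − mₖ, dₖ₊₁ = (n − mₖ₊₁²)/dₖ, aₖ₊₁ = ⌊(a₀+mₖ₊₁)/dₖ₊₁⌋:
  k=1: m=47, d=24, a=3
  k=2: m=25, d=67, a=1
  k=3: m=42, d=7, a=12
  k=4: m=42, d=67, a=1
  k=5: m=25, d=24, a=3
  k=6: m=47, d=1, a=94
d=1 and a=2a₀=94 at k=6, so the next step gives (m, d) = (47, 24) again — its k=1 value — and the period has length 6.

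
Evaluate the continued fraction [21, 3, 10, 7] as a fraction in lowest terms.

4691/220

Fold from the inside: start with 7/1.
  10 + 1/7 = 71/7
  3 + 7/71 = 220/71
  21 + 71/220 = 4691/220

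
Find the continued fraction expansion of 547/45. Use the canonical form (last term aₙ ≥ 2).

[12; 6, 2, 3]

547 = 12·45 + 7
45 = 6·7 + 3
7 = 2·3 + 1
3 = 3·1 + 0  (stop)
So 547/45 = [12; 6, 2, 3].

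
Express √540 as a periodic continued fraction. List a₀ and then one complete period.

[23; 4, 4, 1, 10, 1, 4, 4, 46]

a₀ = ⌊√540⌋ = 23.
With m₀=0, d₀=1 and mₖ₊₁ = dₖaₖ − mₖ, dₖ₊₁ = (n − mₖ₊₁²)/dₖ, aₖ₊₁ = ⌊(a₀+mₖ₊₁)/dₖ₊₁⌋:
  k=1: m=23, d=11, a=4
  k=2: m=21, d=9, a=4
  k=3: m=15, d=35, a=1
  k=4: m=20, d=4, a=10
  k=5: m=20, d=35, a=1
  k=6: m=15, d=9, a=4
  k=7: m=21, d=11, a=4
  k=8: m=23, d=1, a=46
d=1 and a=2a₀=46 at k=8, so the next step gives (m, d) = (23, 11) again — its k=1 value — and the period has length 8.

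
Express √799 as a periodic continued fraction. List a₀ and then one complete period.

a₀ = ⌊√799⌋ = 28.

[28; 3, 1, 3, 56]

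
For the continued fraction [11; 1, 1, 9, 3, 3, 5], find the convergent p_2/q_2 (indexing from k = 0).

23/2

Using pₖ = aₖpₖ₋₁ + pₖ₋₂, qₖ = aₖqₖ₋₁ + qₖ₋₂ (with p₋₁=1, p₋₂=0, q₋₁=0, q₋₂=1):
  k=0: a=11, p=11, q=1
  k=1: a=1, p=12, q=1
  k=2: a=1, p=23, q=2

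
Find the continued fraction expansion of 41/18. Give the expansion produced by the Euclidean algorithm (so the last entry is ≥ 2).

[2; 3, 1, 1, 2]

41 = 2·18 + 5
18 = 3·5 + 3
5 = 1·3 + 2
3 = 1·2 + 1
2 = 2·1 + 0  (stop)
So 41/18 = [2; 3, 1, 1, 2].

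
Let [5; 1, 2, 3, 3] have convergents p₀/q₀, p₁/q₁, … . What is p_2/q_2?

Using pₖ = aₖpₖ₋₁ + pₖ₋₂, qₖ = aₖqₖ₋₁ + qₖ₋₂ (with p₋₁=1, p₋₂=0, q₋₁=0, q₋₂=1):
  k=0: a=5, p=5, q=1
  k=1: a=1, p=6, q=1
  k=2: a=2, p=17, q=3

17/3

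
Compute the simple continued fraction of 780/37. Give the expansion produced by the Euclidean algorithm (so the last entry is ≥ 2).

780 = 21×37 + 3
37 = 12×3 + 1
3 = 3×1 + 0  (stop)
So 780/37 = [21; 12, 3].

[21; 12, 3]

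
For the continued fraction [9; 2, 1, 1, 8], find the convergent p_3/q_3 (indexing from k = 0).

Using pₖ = aₖpₖ₋₁ + pₖ₋₂, qₖ = aₖqₖ₋₁ + qₖ₋₂ (with p₋₁=1, p₋₂=0, q₋₁=0, q₋₂=1):
  k=0: a=9, p=9, q=1
  k=1: a=2, p=19, q=2
  k=2: a=1, p=28, q=3
  k=3: a=1, p=47, q=5

47/5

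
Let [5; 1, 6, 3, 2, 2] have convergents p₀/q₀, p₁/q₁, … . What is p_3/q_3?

129/22

Using pₖ = aₖpₖ₋₁ + pₖ₋₂, qₖ = aₖqₖ₋₁ + qₖ₋₂ (with p₋₁=1, p₋₂=0, q₋₁=0, q₋₂=1):
  k=0: a=5, p=5, q=1
  k=1: a=1, p=6, q=1
  k=2: a=6, p=41, q=7
  k=3: a=3, p=129, q=22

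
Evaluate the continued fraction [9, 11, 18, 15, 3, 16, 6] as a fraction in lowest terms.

8264268/909115

Using pₖ = aₖpₖ₋₁ + pₖ₋₂ and qₖ = aₖqₖ₋₁ + qₖ₋₂:
  k=0: a=9, p=9, q=1
  k=1: a=11, p=100, q=11
  k=2: a=18, p=1809, q=199
  k=3: a=15, p=27235, q=2996
  k=4: a=3, p=83514, q=9187
  k=5: a=16, p=1363459, q=149988
  k=6: a=6, p=8264268, q=909115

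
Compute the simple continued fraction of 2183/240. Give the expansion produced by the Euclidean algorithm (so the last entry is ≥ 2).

[9; 10, 2, 3, 3]

2183 = 9×240 + 23
240 = 10×23 + 10
23 = 2×10 + 3
10 = 3×3 + 1
3 = 3×1 + 0  (stop)
So 2183/240 = [9; 10, 2, 3, 3].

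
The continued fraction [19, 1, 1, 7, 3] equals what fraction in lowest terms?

918/47

Fold from the inside: start with 3/1.
  7 + 1/3 = 22/3
  1 + 3/22 = 25/22
  1 + 22/25 = 47/25
  19 + 25/47 = 918/47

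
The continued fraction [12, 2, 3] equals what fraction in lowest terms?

87/7

Fold from the inside: start with 3/1.
  2 + 1/3 = 7/3
  12 + 3/7 = 87/7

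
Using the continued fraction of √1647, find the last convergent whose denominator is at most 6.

√1647 = [40; 1, 1, 2, 1, 1, 80, …] (period length 6).
Convergents:
  p_0/q_0 = 40/1
  p_1/q_1 = 41/1
  p_2/q_2 = 81/2
  p_3/q_3 = 203/5
  p_4/q_4 = 284/7
q_3 = 5 ≤ 6 < 7 = q_4, so the answer is 203/5.

203/5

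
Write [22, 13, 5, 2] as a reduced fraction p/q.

3201/145

Fold from the inside: start with 2/1.
  5 + 1/2 = 11/2
  13 + 2/11 = 145/11
  22 + 11/145 = 3201/145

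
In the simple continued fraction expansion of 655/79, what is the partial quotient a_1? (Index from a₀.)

3

655 = 8·79 + 23   →  a_0 = 8
79 = 3·23 + 10   →  a_1 = 3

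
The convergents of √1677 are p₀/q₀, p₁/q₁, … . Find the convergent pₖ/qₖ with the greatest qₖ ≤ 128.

√1677 = [40; 1, 19, 2, 19, 1, 80, …] (period length 6).
Convergents:
  p_0/q_0 = 40/1
  p_1/q_1 = 41/1
  p_2/q_2 = 819/20
  p_3/q_3 = 1679/41
  p_4/q_4 = 32720/799
q_3 = 41 ≤ 128 < 799 = q_4, so the answer is 1679/41.

1679/41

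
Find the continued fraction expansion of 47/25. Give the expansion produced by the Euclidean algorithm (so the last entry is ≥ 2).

[1; 1, 7, 3]

47 = 1·25 + 22
25 = 1·22 + 3
22 = 7·3 + 1
3 = 3·1 + 0  (stop)
So 47/25 = [1; 1, 7, 3].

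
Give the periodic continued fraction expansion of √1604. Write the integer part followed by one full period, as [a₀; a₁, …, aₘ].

[40; 20, 80]

a₀ = ⌊√1604⌋ = 40.
With m₀=0, d₀=1 and mₖ₊₁ = dₖaₖ − mₖ, dₖ₊₁ = (n − mₖ₊₁²)/dₖ, aₖ₊₁ = ⌊(a₀+mₖ₊₁)/dₖ₊₁⌋:
  k=1: m=40, d=4, a=20
  k=2: m=40, d=1, a=80
d=1 and a=2a₀=80 at k=2, so the next step gives (m, d) = (40, 4) again — its k=1 value — and the period has length 2.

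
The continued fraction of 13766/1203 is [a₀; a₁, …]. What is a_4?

8

13766 = 11·1203 + 533   →  a_0 = 11
1203 = 2·533 + 137   →  a_1 = 2
533 = 3·137 + 122   →  a_2 = 3
137 = 1·122 + 15   →  a_3 = 1
122 = 8·15 + 2   →  a_4 = 8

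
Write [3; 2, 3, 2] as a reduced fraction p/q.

Using pₖ = aₖpₖ₋₁ + pₖ₋₂ and qₖ = aₖqₖ₋₁ + qₖ₋₂:
  k=0: a=3, p=3, q=1
  k=1: a=2, p=7, q=2
  k=2: a=3, p=24, q=7
  k=3: a=2, p=55, q=16

55/16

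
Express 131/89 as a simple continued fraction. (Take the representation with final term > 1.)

131 = 1·89 + 42
89 = 2·42 + 5
42 = 8·5 + 2
5 = 2·2 + 1
2 = 2·1 + 0  (stop)
So 131/89 = [1; 2, 8, 2, 2].

[1; 2, 8, 2, 2]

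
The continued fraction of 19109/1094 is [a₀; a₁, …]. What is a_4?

19109 = 17·1094 + 511   →  a_0 = 17
1094 = 2·511 + 72   →  a_1 = 2
511 = 7·72 + 7   →  a_2 = 7
72 = 10·7 + 2   →  a_3 = 10
7 = 3·2 + 1   →  a_4 = 3

3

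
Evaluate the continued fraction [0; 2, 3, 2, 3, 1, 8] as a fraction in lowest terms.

272/623

Using pₖ = aₖpₖ₋₁ + pₖ₋₂ and qₖ = aₖqₖ₋₁ + qₖ₋₂:
  k=0: a=0, p=0, q=1
  k=1: a=2, p=1, q=2
  k=2: a=3, p=3, q=7
  k=3: a=2, p=7, q=16
  k=4: a=3, p=24, q=55
  k=5: a=1, p=31, q=71
  k=6: a=8, p=272, q=623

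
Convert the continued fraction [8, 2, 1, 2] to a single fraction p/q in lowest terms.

67/8

Using pₖ = aₖpₖ₋₁ + pₖ₋₂ and qₖ = aₖqₖ₋₁ + qₖ₋₂:
  k=0: a=8, p=8, q=1
  k=1: a=2, p=17, q=2
  k=2: a=1, p=25, q=3
  k=3: a=2, p=67, q=8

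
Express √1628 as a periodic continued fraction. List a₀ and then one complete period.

a₀ = ⌊√1628⌋ = 40.
With m₀=0, d₀=1 and mₖ₊₁ = dₖaₖ − mₖ, dₖ₊₁ = (n − mₖ₊₁²)/dₖ, aₖ₊₁ = ⌊(a₀+mₖ₊₁)/dₖ₊₁⌋:
  k=1: m=40, d=28, a=2
  k=2: m=16, d=49, a=1
  k=3: m=33, d=11, a=6
  k=4: m=33, d=49, a=1
  k=5: m=16, d=28, a=2
  k=6: m=40, d=1, a=80
d=1 and a=2a₀=80 at k=6, so the next step gives (m, d) = (40, 28) again — its k=1 value — and the period has length 6.

[40; 2, 1, 6, 1, 2, 80]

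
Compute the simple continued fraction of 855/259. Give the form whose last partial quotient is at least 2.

[3; 3, 3, 8, 3]

855 = 3×259 + 78
259 = 3×78 + 25
78 = 3×25 + 3
25 = 8×3 + 1
3 = 3×1 + 0  (stop)
So 855/259 = [3; 3, 3, 8, 3].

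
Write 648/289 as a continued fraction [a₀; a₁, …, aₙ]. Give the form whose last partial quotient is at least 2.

[2; 4, 7, 1, 3, 2]

648 = 2·289 + 70
289 = 4·70 + 9
70 = 7·9 + 7
9 = 1·7 + 2
7 = 3·2 + 1
2 = 2·1 + 0  (stop)
So 648/289 = [2; 4, 7, 1, 3, 2].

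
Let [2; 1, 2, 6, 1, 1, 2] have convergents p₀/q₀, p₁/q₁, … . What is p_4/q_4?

59/22

Using pₖ = aₖpₖ₋₁ + pₖ₋₂, qₖ = aₖqₖ₋₁ + qₖ₋₂ (with p₋₁=1, p₋₂=0, q₋₁=0, q₋₂=1):
  k=0: a=2, p=2, q=1
  k=1: a=1, p=3, q=1
  k=2: a=2, p=8, q=3
  k=3: a=6, p=51, q=19
  k=4: a=1, p=59, q=22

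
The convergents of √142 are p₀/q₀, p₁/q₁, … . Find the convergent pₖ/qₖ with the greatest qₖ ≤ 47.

√142 = [11; 1, 10, 1, 22, …] (period length 4).
Convergents:
  p_0/q_0 = 11/1
  p_1/q_1 = 12/1
  p_2/q_2 = 131/11
  p_3/q_3 = 143/12
  p_4/q_4 = 3277/275
q_3 = 12 ≤ 47 < 275 = q_4, so the answer is 143/12.

143/12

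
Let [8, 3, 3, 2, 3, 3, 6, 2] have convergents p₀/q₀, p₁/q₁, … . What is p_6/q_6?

Using pₖ = aₖpₖ₋₁ + pₖ₋₂, qₖ = aₖqₖ₋₁ + qₖ₋₂ (with p₋₁=1, p₋₂=0, q₋₁=0, q₋₂=1):
  k=0: a=8, p=8, q=1
  k=1: a=3, p=25, q=3
  k=2: a=3, p=83, q=10
  k=3: a=2, p=191, q=23
  k=4: a=3, p=656, q=79
  k=5: a=3, p=2159, q=260
  k=6: a=6, p=13610, q=1639

13610/1639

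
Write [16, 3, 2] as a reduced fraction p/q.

114/7

Fold from the inside: start with 2/1.
  3 + 1/2 = 7/2
  16 + 2/7 = 114/7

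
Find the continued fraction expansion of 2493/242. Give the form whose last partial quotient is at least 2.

[10; 3, 3, 5, 1, 3]

2493 = 10*242 + 73
242 = 3*73 + 23
73 = 3*23 + 4
23 = 5*4 + 3
4 = 1*3 + 1
3 = 3*1 + 0  (stop)
So 2493/242 = [10; 3, 3, 5, 1, 3].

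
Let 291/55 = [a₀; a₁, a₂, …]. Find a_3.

3

291 = 5·55 + 16   →  a_0 = 5
55 = 3·16 + 7   →  a_1 = 3
16 = 2·7 + 2   →  a_2 = 2
7 = 3·2 + 1   →  a_3 = 3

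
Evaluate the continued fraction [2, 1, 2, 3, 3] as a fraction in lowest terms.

89/33

Using pₖ = aₖpₖ₋₁ + pₖ₋₂ and qₖ = aₖqₖ₋₁ + qₖ₋₂:
  k=0: a=2, p=2, q=1
  k=1: a=1, p=3, q=1
  k=2: a=2, p=8, q=3
  k=3: a=3, p=27, q=10
  k=4: a=3, p=89, q=33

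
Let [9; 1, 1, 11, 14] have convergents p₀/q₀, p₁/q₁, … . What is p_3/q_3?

219/23

Using pₖ = aₖpₖ₋₁ + pₖ₋₂, qₖ = aₖqₖ₋₁ + qₖ₋₂ (with p₋₁=1, p₋₂=0, q₋₁=0, q₋₂=1):
  k=0: a=9, p=9, q=1
  k=1: a=1, p=10, q=1
  k=2: a=1, p=19, q=2
  k=3: a=11, p=219, q=23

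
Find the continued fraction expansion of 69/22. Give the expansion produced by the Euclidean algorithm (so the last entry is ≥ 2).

[3; 7, 3]

69 = 3*22 + 3
22 = 7*3 + 1
3 = 3*1 + 0  (stop)
So 69/22 = [3; 7, 3].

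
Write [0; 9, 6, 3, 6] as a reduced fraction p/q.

120/1099

Fold from the inside: start with 6/1.
  3 + 1/6 = 19/6
  6 + 6/19 = 120/19
  9 + 19/120 = 1099/120
  0 + 120/1099 = 120/1099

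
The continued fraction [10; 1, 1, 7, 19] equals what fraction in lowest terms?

Using pₖ = aₖpₖ₋₁ + pₖ₋₂ and qₖ = aₖqₖ₋₁ + qₖ₋₂:
  k=0: a=10, p=10, q=1
  k=1: a=1, p=11, q=1
  k=2: a=1, p=21, q=2
  k=3: a=7, p=158, q=15
  k=4: a=19, p=3023, q=287

3023/287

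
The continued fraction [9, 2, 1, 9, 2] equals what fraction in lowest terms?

Fold from the inside: start with 2/1.
  9 + 1/2 = 19/2
  1 + 2/19 = 21/19
  2 + 19/21 = 61/21
  9 + 21/61 = 570/61

570/61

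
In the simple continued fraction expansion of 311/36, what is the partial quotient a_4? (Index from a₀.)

311 = 8·36 + 23   →  a_0 = 8
36 = 1·23 + 13   →  a_1 = 1
23 = 1·13 + 10   →  a_2 = 1
13 = 1·10 + 3   →  a_3 = 1
10 = 3·3 + 1   →  a_4 = 3

3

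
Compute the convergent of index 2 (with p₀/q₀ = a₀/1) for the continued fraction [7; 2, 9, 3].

Using pₖ = aₖpₖ₋₁ + pₖ₋₂, qₖ = aₖqₖ₋₁ + qₖ₋₂ (with p₋₁=1, p₋₂=0, q₋₁=0, q₋₂=1):
  k=0: a=7, p=7, q=1
  k=1: a=2, p=15, q=2
  k=2: a=9, p=142, q=19

142/19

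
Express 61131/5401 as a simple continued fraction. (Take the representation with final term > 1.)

[11; 3, 7, 7, 3, 3, 3]

61131 = 11·5401 + 1720
5401 = 3·1720 + 241
1720 = 7·241 + 33
241 = 7·33 + 10
33 = 3·10 + 3
10 = 3·3 + 1
3 = 3·1 + 0  (stop)
So 61131/5401 = [11; 3, 7, 7, 3, 3, 3].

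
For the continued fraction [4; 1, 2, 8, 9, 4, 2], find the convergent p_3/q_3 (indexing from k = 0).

117/25

Using pₖ = aₖpₖ₋₁ + pₖ₋₂, qₖ = aₖqₖ₋₁ + qₖ₋₂ (with p₋₁=1, p₋₂=0, q₋₁=0, q₋₂=1):
  k=0: a=4, p=4, q=1
  k=1: a=1, p=5, q=1
  k=2: a=2, p=14, q=3
  k=3: a=8, p=117, q=25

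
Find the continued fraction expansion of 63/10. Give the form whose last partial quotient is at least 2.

63 = 6*10 + 3
10 = 3*3 + 1
3 = 3*1 + 0  (stop)
So 63/10 = [6; 3, 3].

[6; 3, 3]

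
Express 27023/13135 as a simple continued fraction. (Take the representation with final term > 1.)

27023 = 2*13135 + 753
13135 = 17*753 + 334
753 = 2*334 + 85
334 = 3*85 + 79
85 = 1*79 + 6
79 = 13*6 + 1
6 = 6*1 + 0  (stop)
So 27023/13135 = [2; 17, 2, 3, 1, 13, 6].

[2; 17, 2, 3, 1, 13, 6]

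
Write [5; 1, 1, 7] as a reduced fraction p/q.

Using pₖ = aₖpₖ₋₁ + pₖ₋₂ and qₖ = aₖqₖ₋₁ + qₖ₋₂:
  k=0: a=5, p=5, q=1
  k=1: a=1, p=6, q=1
  k=2: a=1, p=11, q=2
  k=3: a=7, p=83, q=15

83/15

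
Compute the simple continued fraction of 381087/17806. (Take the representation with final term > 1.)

381087 = 21×17806 + 7161
17806 = 2×7161 + 3484
7161 = 2×3484 + 193
3484 = 18×193 + 10
193 = 19×10 + 3
10 = 3×3 + 1
3 = 3×1 + 0  (stop)
So 381087/17806 = [21; 2, 2, 18, 19, 3, 3].

[21; 2, 2, 18, 19, 3, 3]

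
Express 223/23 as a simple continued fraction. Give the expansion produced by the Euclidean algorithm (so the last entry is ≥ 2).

[9; 1, 2, 3, 2]

223 = 9*23 + 16
23 = 1*16 + 7
16 = 2*7 + 2
7 = 3*2 + 1
2 = 2*1 + 0  (stop)
So 223/23 = [9; 1, 2, 3, 2].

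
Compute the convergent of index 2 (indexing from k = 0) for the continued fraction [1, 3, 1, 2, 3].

Using pₖ = aₖpₖ₋₁ + pₖ₋₂, qₖ = aₖqₖ₋₁ + qₖ₋₂ (with p₋₁=1, p₋₂=0, q₋₁=0, q₋₂=1):
  k=0: a=1, p=1, q=1
  k=1: a=3, p=4, q=3
  k=2: a=1, p=5, q=4

5/4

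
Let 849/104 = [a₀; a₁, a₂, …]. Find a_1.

849 = 8·104 + 17   →  a_0 = 8
104 = 6·17 + 2   →  a_1 = 6

6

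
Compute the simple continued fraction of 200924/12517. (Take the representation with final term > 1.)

200924 = 16*12517 + 652
12517 = 19*652 + 129
652 = 5*129 + 7
129 = 18*7 + 3
7 = 2*3 + 1
3 = 3*1 + 0  (stop)
So 200924/12517 = [16; 19, 5, 18, 2, 3].

[16; 19, 5, 18, 2, 3]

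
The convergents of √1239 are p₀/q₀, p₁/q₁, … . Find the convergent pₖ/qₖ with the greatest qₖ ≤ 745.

12355/351

√1239 = [35; 5, 70, …] (period length 2).
Convergents:
  p_0/q_0 = 35/1
  p_1/q_1 = 176/5
  p_2/q_2 = 12355/351
  p_3/q_3 = 61951/1760
q_2 = 351 ≤ 745 < 1760 = q_3, so the answer is 12355/351.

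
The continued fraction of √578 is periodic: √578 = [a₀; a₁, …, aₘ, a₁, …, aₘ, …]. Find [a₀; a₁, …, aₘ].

a₀ = ⌊√578⌋ = 24.
With m₀=0, d₀=1 and mₖ₊₁ = dₖaₖ − mₖ, dₖ₊₁ = (n − mₖ₊₁²)/dₖ, aₖ₊₁ = ⌊(a₀+mₖ₊₁)/dₖ₊₁⌋:
  k=1: m=24, d=2, a=24
  k=2: m=24, d=1, a=48
d=1 and a=2a₀=48 at k=2, so the next step gives (m, d) = (24, 2) again — its k=1 value — and the period has length 2.

[24; 24, 48]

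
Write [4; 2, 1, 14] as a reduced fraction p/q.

Using pₖ = aₖpₖ₋₁ + pₖ₋₂ and qₖ = aₖqₖ₋₁ + qₖ₋₂:
  k=0: a=4, p=4, q=1
  k=1: a=2, p=9, q=2
  k=2: a=1, p=13, q=3
  k=3: a=14, p=191, q=44

191/44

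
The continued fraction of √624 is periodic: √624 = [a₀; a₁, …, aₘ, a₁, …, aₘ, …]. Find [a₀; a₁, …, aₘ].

[24; 1, 48]

a₀ = ⌊√624⌋ = 24.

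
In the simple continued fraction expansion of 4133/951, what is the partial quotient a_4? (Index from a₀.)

4133 = 4·951 + 329   →  a_0 = 4
951 = 2·329 + 293   →  a_1 = 2
329 = 1·293 + 36   →  a_2 = 1
293 = 8·36 + 5   →  a_3 = 8
36 = 7·5 + 1   →  a_4 = 7

7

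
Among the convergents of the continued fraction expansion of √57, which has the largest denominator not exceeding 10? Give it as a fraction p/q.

√57 = [7; 1, 1, 4, 1, 1, 14, …] (period length 6).
Convergents:
  p_0/q_0 = 7/1
  p_1/q_1 = 8/1
  p_2/q_2 = 15/2
  p_3/q_3 = 68/9
  p_4/q_4 = 83/11
q_3 = 9 ≤ 10 < 11 = q_4, so the answer is 68/9.

68/9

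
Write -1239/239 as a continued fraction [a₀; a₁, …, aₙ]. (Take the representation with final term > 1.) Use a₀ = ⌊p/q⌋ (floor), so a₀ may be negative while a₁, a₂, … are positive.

-1239 = -6×239 + 195
239 = 1×195 + 44
195 = 4×44 + 19
44 = 2×19 + 6
19 = 3×6 + 1
6 = 6×1 + 0  (stop)
So -1239/239 = [-6; 1, 4, 2, 3, 6].

[-6; 1, 4, 2, 3, 6]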